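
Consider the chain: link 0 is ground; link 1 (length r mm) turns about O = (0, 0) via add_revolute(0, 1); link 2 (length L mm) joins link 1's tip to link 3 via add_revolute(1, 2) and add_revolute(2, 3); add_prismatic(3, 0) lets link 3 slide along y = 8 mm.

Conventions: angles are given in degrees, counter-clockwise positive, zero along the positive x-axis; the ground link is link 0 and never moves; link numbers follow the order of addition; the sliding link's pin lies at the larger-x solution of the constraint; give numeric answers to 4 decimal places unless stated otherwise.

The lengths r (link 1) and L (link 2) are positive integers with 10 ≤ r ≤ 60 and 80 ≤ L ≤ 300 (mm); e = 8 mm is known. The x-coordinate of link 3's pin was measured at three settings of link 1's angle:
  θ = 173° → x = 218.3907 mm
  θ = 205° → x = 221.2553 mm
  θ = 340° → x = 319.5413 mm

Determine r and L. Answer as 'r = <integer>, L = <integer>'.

constraint per measurement: (x − r cos θ)² + (r sin θ − e)² = L²
subtracting the θ₁ and θ₂ equations cancels the r² and L² terms:
r = (x₁² − x₂²) / (2[(x₁cos θ₁ + e sin θ₁) − (x₂cos θ₂ + e sin θ₂)]) = 52.9986 → r = 53
L² = (x₁ − r cos θ₁)² + (r sin θ₁ − e)² = 73441.0146 → L = 271.0000 → L = 271
check at θ₃=340°: x = 319.5413 (printed 319.5413) ✓

r = 53, L = 271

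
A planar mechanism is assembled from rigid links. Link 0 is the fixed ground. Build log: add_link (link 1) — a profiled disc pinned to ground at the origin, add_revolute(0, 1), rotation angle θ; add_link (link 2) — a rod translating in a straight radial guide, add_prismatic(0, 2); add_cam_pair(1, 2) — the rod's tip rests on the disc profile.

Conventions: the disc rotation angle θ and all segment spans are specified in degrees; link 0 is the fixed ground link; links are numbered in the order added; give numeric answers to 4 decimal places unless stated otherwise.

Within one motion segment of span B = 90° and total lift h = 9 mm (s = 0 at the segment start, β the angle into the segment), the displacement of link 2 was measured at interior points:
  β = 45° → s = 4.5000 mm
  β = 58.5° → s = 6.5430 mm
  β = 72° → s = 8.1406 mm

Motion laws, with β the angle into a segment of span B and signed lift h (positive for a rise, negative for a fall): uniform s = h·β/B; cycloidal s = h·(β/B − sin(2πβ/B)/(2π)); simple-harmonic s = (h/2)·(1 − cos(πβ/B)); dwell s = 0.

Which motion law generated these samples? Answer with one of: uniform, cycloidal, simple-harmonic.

candidates at β/B = r: uniform s = h·r (linear in β); cycloidal s = h·(r − sin(2πr)/(2π)); simple-harmonic s = (h/2)(1 − cos(πr))
β=45°: printed 4.5000 | uniform 4.5000, cycloidal 4.5000, simple-harmonic 4.5000
β=58.5°: printed 6.5430 | uniform 5.8500, cycloidal 7.0088, simple-harmonic 6.5430
β=72°: printed 8.1406 | uniform 7.2000, cycloidal 8.5623, simple-harmonic 8.1406
only one law matches every sample → simple-harmonic

simple-harmonic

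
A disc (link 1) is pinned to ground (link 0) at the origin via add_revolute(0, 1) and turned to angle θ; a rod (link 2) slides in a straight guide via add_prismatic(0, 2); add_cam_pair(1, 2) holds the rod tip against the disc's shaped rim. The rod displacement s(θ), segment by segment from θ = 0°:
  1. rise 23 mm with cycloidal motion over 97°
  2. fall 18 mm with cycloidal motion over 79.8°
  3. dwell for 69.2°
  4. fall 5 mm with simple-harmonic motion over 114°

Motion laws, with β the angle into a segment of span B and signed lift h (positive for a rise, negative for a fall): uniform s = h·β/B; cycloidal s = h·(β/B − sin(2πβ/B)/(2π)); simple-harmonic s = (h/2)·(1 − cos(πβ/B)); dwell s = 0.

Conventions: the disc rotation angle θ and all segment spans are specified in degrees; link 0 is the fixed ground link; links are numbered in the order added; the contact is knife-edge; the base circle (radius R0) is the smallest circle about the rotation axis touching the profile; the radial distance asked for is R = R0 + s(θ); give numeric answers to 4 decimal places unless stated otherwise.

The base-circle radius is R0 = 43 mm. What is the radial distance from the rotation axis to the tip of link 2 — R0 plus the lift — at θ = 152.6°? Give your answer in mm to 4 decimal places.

segment 1 (0° to 97°, cycloidal, h = 23) is passed completely: s = 0.0000 + (23) = 23.0000
θ = 152.6° falls in segment 2 (97° to 176.8°, cycloidal, h = -18): β = 152.6 − 97 = 55.6°, B = 79.8°; Δs = -18·(0.6967 − sin(2π·0.6967)/(2π)) = -15.2472; s = 23.0000 − 15.2472 = 7.7528
R = R0 + s = 43 + 7.7528 = 50.7528

50.7528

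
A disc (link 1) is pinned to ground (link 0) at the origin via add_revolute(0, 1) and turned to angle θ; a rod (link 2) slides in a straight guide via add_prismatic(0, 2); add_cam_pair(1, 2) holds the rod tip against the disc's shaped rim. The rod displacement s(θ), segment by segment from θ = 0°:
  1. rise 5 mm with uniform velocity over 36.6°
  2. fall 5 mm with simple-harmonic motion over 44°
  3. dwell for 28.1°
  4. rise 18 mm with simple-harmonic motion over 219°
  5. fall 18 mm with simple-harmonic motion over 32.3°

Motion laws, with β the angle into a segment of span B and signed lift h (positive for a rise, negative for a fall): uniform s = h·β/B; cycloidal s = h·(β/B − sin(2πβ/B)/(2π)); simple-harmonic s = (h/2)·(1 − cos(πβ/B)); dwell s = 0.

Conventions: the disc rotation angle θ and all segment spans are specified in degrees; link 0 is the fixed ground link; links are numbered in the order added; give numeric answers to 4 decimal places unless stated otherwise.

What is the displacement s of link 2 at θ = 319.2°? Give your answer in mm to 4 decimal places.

segment 1 (0° to 36.6°, uniform, h = 5) is passed completely: s = 0.0000 + (5) = 5.0000
segment 2 (36.6° to 80.6°, simple-harmonic, h = -5) is passed completely: s = 5.0000 + (-5) = 0.0000
segment 3 (80.6° to 108.7°, dwell): s unchanged at 0.0000
θ = 319.2° falls in segment 4 (108.7° to 327.7°, simple-harmonic, h = 18): β = 319.2 − 108.7 = 210.5°, B = 219°; Δs = 18/2·(1 − cos(π·0.9612)) = 17.9332; s = 0.0000 + 17.9332 = 17.9332

17.9332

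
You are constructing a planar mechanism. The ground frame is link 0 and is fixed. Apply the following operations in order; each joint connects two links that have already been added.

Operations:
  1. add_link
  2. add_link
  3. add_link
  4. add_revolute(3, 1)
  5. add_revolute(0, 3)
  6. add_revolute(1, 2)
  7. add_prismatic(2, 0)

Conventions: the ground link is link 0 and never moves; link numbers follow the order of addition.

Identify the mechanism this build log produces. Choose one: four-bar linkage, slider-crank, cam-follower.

links: 4 (incl. ground); joints: 3 revolute, 1 prismatic, 0 higher (cam) pair, forming one closed loop
4 links, 3 revolutes + 1 prismatic in one loop → slider-crank

slider-crank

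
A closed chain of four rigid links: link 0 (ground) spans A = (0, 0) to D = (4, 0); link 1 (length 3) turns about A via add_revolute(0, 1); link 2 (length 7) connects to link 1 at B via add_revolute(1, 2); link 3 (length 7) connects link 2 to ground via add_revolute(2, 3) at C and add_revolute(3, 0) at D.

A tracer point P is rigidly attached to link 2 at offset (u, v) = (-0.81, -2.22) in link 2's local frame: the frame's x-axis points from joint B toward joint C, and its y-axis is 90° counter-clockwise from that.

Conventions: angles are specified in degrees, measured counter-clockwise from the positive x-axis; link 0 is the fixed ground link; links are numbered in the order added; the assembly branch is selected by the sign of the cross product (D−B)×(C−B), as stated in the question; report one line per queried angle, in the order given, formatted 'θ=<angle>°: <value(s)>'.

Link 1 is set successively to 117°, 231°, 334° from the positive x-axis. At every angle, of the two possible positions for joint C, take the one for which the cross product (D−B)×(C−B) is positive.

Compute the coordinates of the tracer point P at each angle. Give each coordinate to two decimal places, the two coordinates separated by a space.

A=(0,0), D=(4.00,0)
θ=117°: B = A + 3.00·(cos117°, sin117°) = (-1.3620, 2.6730)
θ=117°: |BD| = 5.9913
θ=117°: circle(B,7.00) ∩ circle(D,7.00): a=2.9957, h=6.3266
θ=117°:   candidates: C₊=(4.1416,6.9986) cross=37.905; C₋=(-1.5036,-4.3255) cross=-37.905
θ=117°:   branch + wants cross > 0 → take C=(4.1416,6.9986) (cross=37.905)
θ=117°: ex = (C−B)/|BC| = (0.7862,0.6179); ey = (-0.6179,0.7862)
θ=117°: P = B + -0.81·ex + -2.22·ey = (-0.6270,0.4271)
θ=231°: B = A + 3.00·(cos231°, sin231°) = (-1.8880, -2.3314)
θ=231°: |BD| = 6.3327
θ=231°: circle(B,7.00) ∩ circle(D,7.00): a=3.1664, h=6.2429
θ=231°:   candidates: C₊=(-1.2423,4.6387) cross=39.535; C₋=(3.3544,-6.9702) cross=-39.535
θ=231°:   branch + wants cross > 0 → take C=(-1.2423,4.6387) (cross=39.535)
θ=231°: ex = (C−B)/|BC| = (0.0922,0.9957); ey = (-0.9957,0.0922)
θ=231°: P = B + -0.81·ex + -2.22·ey = (0.2479,-3.3427)
θ=334°: B = A + 3.00·(cos334°, sin334°) = (2.6964, -1.3151)
θ=334°: |BD| = 1.8517
θ=334°: circle(B,7.00) ∩ circle(D,7.00): a=0.9259, h=6.9385
θ=334°:   candidates: C₊=(-1.5796,4.2271) cross=12.848; C₋=(8.2759,-5.5422) cross=-12.848
θ=334°:   branch + wants cross > 0 → take C=(-1.5796,4.2271) (cross=12.848)
θ=334°: ex = (C−B)/|BC| = (-0.6108,0.7917); ey = (-0.7917,-0.6108)
θ=334°: P = B + -0.81·ex + -2.22·ey = (4.9488,-0.6003)

θ=117°: -0.63 0.43
θ=231°: 0.25 -3.34
θ=334°: 4.95 -0.60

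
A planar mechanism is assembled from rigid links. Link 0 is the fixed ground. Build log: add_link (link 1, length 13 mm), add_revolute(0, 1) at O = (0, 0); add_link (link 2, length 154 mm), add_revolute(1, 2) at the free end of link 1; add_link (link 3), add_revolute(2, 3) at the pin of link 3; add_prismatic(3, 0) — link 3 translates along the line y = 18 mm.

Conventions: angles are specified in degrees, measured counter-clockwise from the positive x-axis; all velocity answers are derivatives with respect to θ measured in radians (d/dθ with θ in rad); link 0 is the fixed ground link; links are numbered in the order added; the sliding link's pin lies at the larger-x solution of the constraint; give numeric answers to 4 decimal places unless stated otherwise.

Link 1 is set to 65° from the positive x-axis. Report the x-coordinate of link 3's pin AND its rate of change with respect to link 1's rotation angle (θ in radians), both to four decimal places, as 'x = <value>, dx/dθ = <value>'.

geometry: r = 13 mm, L = 154 mm, e = 18 mm
crank pin P = (r cos θ, r sin θ) = (5.494037, 11.782001)
h = r sin θ − e = 11.782001 − 18 = -6.217999
x = r cos θ + √(L² − h²) = 5.494037 + 153.874418 = 159.368455
dx/dθ = −r sin θ − h·r cos θ/√(L² − h²) (θ in radians; h = -6.217999) = -11.559990

x = 159.3685, dx/dθ = -11.5600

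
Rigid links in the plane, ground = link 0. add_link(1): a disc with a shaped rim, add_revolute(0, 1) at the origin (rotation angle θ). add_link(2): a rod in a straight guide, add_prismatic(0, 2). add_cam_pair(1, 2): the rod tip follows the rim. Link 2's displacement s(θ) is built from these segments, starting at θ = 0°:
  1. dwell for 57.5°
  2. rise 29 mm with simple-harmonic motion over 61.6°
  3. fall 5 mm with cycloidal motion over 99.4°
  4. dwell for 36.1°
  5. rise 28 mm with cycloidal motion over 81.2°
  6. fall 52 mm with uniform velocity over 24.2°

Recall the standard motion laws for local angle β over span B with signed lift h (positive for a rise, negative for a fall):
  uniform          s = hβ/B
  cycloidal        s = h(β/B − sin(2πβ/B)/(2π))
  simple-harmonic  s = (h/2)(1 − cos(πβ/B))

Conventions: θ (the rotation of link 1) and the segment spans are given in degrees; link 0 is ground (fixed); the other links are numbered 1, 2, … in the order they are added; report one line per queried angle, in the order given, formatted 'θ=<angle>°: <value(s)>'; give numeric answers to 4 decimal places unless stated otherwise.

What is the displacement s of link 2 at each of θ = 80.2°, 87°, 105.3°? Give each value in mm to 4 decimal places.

segment 1 (0° to 57.5°, dwell): s unchanged at 0.0000
θ = 80.2° falls in segment 2 (57.5° to 119.1°, simple-harmonic, h = 29): β = 80.2 − 57.5 = 22.7°, B = 61.6°; Δs = 29/2·(1 − cos(π·0.3685)) = 8.6790; s = 0.0000 + 8.6790 = 8.6790
θ = 87° falls in segment 2 (57.5° to 119.1°, simple-harmonic, h = 29): β = 87 − 57.5 = 29.5°, B = 61.6°; Δs = 29/2·(1 − cos(π·0.4789)) = 13.5394; s = 0.0000 + 13.5394 = 13.5394
θ = 105.3° falls in segment 2 (57.5° to 119.1°, simple-harmonic, h = 29): β = 105.3 − 57.5 = 47.8°, B = 61.6°; Δs = 29/2·(1 − cos(π·0.7760)) = 25.5547; s = 0.0000 + 25.5547 = 25.5547

θ=80.2°: 8.6790
θ=87°: 13.5394
θ=105.3°: 25.5547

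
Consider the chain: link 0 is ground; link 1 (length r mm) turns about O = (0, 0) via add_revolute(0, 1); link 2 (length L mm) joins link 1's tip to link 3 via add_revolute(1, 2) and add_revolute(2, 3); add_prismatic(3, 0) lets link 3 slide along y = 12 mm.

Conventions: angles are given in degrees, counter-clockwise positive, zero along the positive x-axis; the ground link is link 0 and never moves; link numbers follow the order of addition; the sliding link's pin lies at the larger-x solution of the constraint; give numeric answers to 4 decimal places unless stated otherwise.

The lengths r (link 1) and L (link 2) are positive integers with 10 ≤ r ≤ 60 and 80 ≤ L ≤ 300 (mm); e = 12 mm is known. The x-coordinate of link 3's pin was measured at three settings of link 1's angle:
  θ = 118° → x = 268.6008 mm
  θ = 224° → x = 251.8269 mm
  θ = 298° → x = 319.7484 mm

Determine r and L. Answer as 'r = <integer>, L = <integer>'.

constraint per measurement: (x − r cos θ)² + (r sin θ − e)² = L²
subtracting the θ₁ and θ₂ equations cancels the r² and L² terms:
r = (x₁² − x₂²) / (2[(x₁cos θ₁ + e sin θ₁) − (x₂cos θ₂ + e sin θ₂)]) = 58.9998 → r = 59
L² = (x₁ − r cos θ₁)² + (r sin θ₁ − e)² = 89400.9876 → L = 299.0000 → L = 299
check at θ₃=298°: x = 319.7484 (printed 319.7484) ✓

r = 59, L = 299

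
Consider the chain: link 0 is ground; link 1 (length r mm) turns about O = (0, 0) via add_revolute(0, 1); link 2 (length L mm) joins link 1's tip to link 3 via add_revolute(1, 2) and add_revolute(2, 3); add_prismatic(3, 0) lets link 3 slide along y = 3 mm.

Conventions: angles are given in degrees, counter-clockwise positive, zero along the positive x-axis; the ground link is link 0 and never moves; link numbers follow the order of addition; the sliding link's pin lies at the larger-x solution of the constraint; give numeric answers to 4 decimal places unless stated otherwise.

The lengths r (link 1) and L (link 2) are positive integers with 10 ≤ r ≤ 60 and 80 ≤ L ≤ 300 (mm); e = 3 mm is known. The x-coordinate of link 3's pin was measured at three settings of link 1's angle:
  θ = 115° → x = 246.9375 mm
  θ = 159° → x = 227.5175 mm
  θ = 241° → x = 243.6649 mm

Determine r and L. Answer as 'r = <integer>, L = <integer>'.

constraint per measurement: (x − r cos θ)² + (r sin θ − e)² = L²
subtracting the θ₁ and θ₂ equations cancels the r² and L² terms:
r = (x₁² − x₂²) / (2[(x₁cos θ₁ + e sin θ₁) − (x₂cos θ₂ + e sin θ₂)]) = 42.0000 → r = 42
L² = (x₁ − r cos θ₁)² + (r sin θ₁ − e)² = 71289.0043 → L = 267.0000 → L = 267
check at θ₃=241°: x = 243.6649 (printed 243.6649) ✓

r = 42, L = 267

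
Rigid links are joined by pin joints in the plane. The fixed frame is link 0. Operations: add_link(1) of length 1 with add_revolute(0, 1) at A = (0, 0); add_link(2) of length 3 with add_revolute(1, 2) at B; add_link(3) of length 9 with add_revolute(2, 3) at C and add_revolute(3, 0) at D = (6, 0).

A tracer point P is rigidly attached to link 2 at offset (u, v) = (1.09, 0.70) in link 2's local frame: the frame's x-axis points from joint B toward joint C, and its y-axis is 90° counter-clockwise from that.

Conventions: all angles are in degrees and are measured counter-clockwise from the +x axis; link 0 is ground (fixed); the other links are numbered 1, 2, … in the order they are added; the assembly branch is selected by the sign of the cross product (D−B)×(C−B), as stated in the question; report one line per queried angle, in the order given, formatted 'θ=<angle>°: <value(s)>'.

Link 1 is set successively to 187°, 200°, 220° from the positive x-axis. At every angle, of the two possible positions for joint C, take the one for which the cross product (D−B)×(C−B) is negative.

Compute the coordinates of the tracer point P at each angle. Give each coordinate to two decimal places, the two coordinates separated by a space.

A=(0,0), D=(6.00,0)
θ=187°: B = A + 1.00·(cos187°, sin187°) = (-0.9925, -0.1219)
θ=187°: |BD| = 6.9936
θ=187°: circle(B,3.00) ∩ circle(D,9.00): a=-1.6508, h=2.5050
θ=187°:   candidates: C₊=(-2.6867,2.3540) cross=17.519; C₋=(-2.5994,-2.6553) cross=-17.519
θ=187°:   branch - wants cross < 0 → take C=(-2.5994,-2.6553) (cross=-17.519)
θ=187°: ex = (C−B)/|BC| = (-0.5356,-0.8445); ey = (0.8445,-0.5356)
θ=187°: P = B + 1.09·ex + 0.70·ey = (-0.9852,-1.4173)
θ=200°: B = A + 1.00·(cos200°, sin200°) = (-0.9397, -0.3420)
θ=200°: |BD| = 6.9481
θ=200°: circle(B,3.00) ∩ circle(D,9.00): a=-1.7072, h=2.4669
θ=200°:   candidates: C₊=(-2.7663,2.0378) cross=17.140; C₋=(-2.5234,-2.8899) cross=-17.140
θ=200°:   branch - wants cross < 0 → take C=(-2.5234,-2.8899) (cross=-17.140)
θ=200°: ex = (C−B)/|BC| = (-0.5279,-0.8493); ey = (0.8493,-0.5279)
θ=200°: P = B + 1.09·ex + 0.70·ey = (-0.9206,-1.6373)
θ=220°: B = A + 1.00·(cos220°, sin220°) = (-0.7660, -0.6428)
θ=220°: |BD| = 6.7965
θ=220°: circle(B,3.00) ∩ circle(D,9.00): a=-1.8986, h=2.3228
θ=220°:   candidates: C₊=(-2.8758,1.4900) cross=15.787; C₋=(-2.4364,-3.1347) cross=-15.787
θ=220°:   branch - wants cross < 0 → take C=(-2.4364,-3.1347) (cross=-15.787)
θ=220°: ex = (C−B)/|BC| = (-0.5568,-0.8306); ey = (0.8306,-0.5568)
θ=220°: P = B + 1.09·ex + 0.70·ey = (-0.7915,-1.9380)

θ=187°: -0.99 -1.42
θ=200°: -0.92 -1.64
θ=220°: -0.79 -1.94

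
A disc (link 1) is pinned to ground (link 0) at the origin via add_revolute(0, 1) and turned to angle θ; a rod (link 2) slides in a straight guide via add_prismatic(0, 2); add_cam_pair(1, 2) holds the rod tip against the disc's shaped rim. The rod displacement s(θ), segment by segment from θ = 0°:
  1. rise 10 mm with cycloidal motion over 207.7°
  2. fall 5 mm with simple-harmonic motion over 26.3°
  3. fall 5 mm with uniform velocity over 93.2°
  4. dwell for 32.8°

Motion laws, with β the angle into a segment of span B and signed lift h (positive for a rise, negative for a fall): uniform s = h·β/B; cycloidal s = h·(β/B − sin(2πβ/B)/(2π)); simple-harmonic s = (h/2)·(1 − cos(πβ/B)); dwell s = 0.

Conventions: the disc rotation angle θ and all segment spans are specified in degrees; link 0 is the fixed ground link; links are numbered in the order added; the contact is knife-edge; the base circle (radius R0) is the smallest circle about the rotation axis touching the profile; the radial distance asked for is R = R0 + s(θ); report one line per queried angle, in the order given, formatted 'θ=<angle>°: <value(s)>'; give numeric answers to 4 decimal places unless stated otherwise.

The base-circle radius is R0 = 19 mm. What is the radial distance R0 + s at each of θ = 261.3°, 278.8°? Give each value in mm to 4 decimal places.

segment 1 (0° to 207.7°, cycloidal, h = 10) is passed completely: s = 0.0000 + (10) = 10.0000
segment 2 (207.7° to 234°, simple-harmonic, h = -5) is passed completely: s = 10.0000 + (-5) = 5.0000
θ = 261.3° falls in segment 3 (234° to 327.2°, uniform, h = -5): β = 261.3 − 234 = 27.3°, B = 93.2°; Δs = -5·27.3/93.2 = -1.4646; s = 5.0000 − 1.4646 = 3.5354
θ = 278.8° falls in segment 3 (234° to 327.2°, uniform, h = -5): β = 278.8 − 234 = 44.8°, B = 93.2°; Δs = -5·44.8/93.2 = -2.4034; s = 5.0000 − 2.4034 = 2.5966
θ=261.3°: R = R0 + s = 19 + 3.5354 = 22.5354
θ=278.8°: R = R0 + s = 19 + 2.5966 = 21.5966

θ=261.3°: 22.5354
θ=278.8°: 21.5966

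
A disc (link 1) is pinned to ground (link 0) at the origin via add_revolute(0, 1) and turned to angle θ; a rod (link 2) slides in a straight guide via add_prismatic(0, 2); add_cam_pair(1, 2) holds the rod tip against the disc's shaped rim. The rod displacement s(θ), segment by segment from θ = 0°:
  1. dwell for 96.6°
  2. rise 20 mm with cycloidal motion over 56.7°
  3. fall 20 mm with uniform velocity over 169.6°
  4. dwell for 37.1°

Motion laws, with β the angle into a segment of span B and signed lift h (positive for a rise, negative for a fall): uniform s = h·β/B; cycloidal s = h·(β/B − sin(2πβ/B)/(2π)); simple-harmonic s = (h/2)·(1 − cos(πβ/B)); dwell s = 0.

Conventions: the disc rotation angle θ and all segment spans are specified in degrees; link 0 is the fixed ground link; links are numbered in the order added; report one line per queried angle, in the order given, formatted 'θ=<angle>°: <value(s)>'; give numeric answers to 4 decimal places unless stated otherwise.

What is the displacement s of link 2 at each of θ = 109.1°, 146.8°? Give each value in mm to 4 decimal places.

segment 1 (0° to 96.6°, dwell): s unchanged at 0.0000
θ = 109.1° falls in segment 2 (96.6° to 153.3°, cycloidal, h = 20): β = 109.1 − 96.6 = 12.5°, B = 56.7°; Δs = 20·(0.2205 − sin(2π·0.2205)/(2π)) = 1.2807; s = 0.0000 + 1.2807 = 1.2807
θ = 146.8° falls in segment 2 (96.6° to 153.3°, cycloidal, h = 20): β = 146.8 − 96.6 = 50.2°, B = 56.7°; Δs = 20·(0.8854 − sin(2π·0.8854)/(2π)) = 19.8068; s = 0.0000 + 19.8068 = 19.8068

θ=109.1°: 1.2807
θ=146.8°: 19.8068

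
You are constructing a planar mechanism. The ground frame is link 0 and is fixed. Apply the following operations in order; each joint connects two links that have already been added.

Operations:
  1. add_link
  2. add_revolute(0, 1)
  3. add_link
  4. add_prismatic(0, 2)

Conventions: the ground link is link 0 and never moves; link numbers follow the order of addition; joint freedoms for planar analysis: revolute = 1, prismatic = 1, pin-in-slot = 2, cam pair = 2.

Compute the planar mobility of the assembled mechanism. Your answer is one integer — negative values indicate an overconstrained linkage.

L=1 J1=0 J2=0
add link → L=2 J1=0 J2=0
R@0,1 dof=1 J1 → L=2 J1=1 J2=0
add link → L=3 J1=1 J2=0
P@0,2 dof=1 J1 → L=3 J1=2 J2=0
M=3(L−1)−2J1−J2=3·2−2·2−0=2

M = 2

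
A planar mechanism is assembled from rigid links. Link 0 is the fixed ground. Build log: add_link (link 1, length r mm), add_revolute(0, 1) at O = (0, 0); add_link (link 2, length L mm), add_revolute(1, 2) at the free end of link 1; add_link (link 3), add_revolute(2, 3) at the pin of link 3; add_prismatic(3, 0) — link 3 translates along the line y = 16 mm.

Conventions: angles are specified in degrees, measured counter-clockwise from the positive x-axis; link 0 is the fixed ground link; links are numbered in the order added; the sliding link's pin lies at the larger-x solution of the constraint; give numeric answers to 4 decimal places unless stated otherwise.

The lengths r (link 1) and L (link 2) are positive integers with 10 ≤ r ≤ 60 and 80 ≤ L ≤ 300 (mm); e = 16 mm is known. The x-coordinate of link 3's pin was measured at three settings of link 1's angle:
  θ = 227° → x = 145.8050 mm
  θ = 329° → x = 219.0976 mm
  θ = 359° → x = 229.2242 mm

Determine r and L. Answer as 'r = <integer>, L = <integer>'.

constraint per measurement: (x − r cos θ)² + (r sin θ − e)² = L²
subtracting the θ₁ and θ₂ equations cancels the r² and L² terms:
r = (x₁² − x₂²) / (2[(x₁cos θ₁ + e sin θ₁) − (x₂cos θ₂ + e sin θ₂)]) = 46.0000 → r = 46
L² = (x₁ − r cos θ₁)² + (r sin θ₁ − e)² = 33856.0176 → L = 184.0000 → L = 184
check at θ₃=359°: x = 229.2242 (printed 229.2242) ✓

r = 46, L = 184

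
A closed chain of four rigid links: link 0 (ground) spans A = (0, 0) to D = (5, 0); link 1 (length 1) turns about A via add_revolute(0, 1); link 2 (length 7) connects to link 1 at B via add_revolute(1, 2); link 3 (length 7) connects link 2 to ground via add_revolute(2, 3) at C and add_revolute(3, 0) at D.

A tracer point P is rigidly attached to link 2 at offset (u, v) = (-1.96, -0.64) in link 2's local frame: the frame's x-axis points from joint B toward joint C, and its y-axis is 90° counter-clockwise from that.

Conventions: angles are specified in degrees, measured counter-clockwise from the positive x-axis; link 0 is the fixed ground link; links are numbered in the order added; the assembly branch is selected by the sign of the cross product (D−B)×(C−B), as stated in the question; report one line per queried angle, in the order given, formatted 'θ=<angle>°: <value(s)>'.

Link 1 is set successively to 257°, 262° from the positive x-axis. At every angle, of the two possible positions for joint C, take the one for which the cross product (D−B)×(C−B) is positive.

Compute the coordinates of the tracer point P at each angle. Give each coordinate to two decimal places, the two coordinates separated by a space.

A=(0,0), D=(5.00,0)
θ=257°: B = A + 1.00·(cos257°, sin257°) = (-0.2250, -0.9744)
θ=257°: |BD| = 5.3150
θ=257°: circle(B,7.00) ∩ circle(D,7.00): a=2.6575, h=6.4759
θ=257°:   candidates: C₊=(1.2003,5.8790) cross=34.420; C₋=(3.5747,-6.8534) cross=-34.420
θ=257°:   branch + wants cross > 0 → take C=(1.2003,5.8790) (cross=34.420)
θ=257°: ex = (C−B)/|BC| = (0.2036,0.9791); ey = (-0.9791,0.2036)
θ=257°: P = B + -1.96·ex + -0.64·ey = (0.0026,-3.0236)
θ=262°: B = A + 1.00·(cos262°, sin262°) = (-0.1392, -0.9903)
θ=262°: |BD| = 5.2337
θ=262°: circle(B,7.00) ∩ circle(D,7.00): a=2.6169, h=6.4925
θ=262°:   candidates: C₊=(1.2020,5.8801) cross=33.980; C₋=(3.6588,-6.8703) cross=-33.980
θ=262°:   branch + wants cross > 0 → take C=(1.2020,5.8801) (cross=33.980)
θ=262°: ex = (C−B)/|BC| = (0.1916,0.9815); ey = (-0.9815,0.1916)
θ=262°: P = B + -1.96·ex + -0.64·ey = (0.1134,-3.0366)

θ=257°: 0.00 -3.02
θ=262°: 0.11 -3.04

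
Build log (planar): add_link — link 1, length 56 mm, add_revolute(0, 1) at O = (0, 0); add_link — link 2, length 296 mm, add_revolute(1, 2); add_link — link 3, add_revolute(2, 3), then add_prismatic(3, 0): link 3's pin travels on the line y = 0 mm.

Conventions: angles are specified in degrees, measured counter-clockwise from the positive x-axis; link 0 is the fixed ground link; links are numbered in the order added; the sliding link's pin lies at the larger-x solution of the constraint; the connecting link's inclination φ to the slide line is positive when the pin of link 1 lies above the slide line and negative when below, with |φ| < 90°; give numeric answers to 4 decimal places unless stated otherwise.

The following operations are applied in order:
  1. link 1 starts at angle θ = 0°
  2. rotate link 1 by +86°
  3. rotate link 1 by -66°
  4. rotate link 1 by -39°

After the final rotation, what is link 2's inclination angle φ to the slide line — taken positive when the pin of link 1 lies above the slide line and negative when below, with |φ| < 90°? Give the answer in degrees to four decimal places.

geometry: r = 56 mm, L = 296 mm, e = 0 mm; θ starts at 0°
rotate link 1 by +86°: θ ← 0° +86° = 86°
rotate link 1 by -66°: θ ← 86° -66° = 20°
rotate link 1 by -39°: θ ← 20° -39° = -19°
h = r sin θ − e = -18.231817 − 0 = -18.231817
sin φ = h / L = -18.231817 / 296 = -0.06159398
φ = arcsin(-0.06159398) = -3.531310°

-3.5313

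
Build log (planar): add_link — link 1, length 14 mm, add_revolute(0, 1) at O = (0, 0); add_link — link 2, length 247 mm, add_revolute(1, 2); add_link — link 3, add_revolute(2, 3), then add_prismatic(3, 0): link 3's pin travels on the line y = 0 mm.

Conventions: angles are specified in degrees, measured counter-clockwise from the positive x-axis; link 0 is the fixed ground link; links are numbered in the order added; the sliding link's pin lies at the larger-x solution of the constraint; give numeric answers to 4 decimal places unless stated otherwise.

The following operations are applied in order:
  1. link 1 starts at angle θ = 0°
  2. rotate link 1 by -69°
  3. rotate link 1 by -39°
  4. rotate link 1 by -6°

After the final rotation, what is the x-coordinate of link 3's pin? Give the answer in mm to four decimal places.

geometry: r = 14 mm, L = 247 mm, e = 0 mm; θ starts at 0°
rotate link 1 by -69°: θ ← 0° -69° = -69°
rotate link 1 by -39°: θ ← -69° -39° = -108°
rotate link 1 by -6°: θ ← -108° -6° = -114°
crank pin P = (r cos θ, r sin θ) = (-5.694313, -12.789636)
h = r sin θ − e = -12.789636 − 0 = -12.789636
x = r cos θ + √(L² − h²) = -5.694313 + 246.668655 = 240.974342

240.9743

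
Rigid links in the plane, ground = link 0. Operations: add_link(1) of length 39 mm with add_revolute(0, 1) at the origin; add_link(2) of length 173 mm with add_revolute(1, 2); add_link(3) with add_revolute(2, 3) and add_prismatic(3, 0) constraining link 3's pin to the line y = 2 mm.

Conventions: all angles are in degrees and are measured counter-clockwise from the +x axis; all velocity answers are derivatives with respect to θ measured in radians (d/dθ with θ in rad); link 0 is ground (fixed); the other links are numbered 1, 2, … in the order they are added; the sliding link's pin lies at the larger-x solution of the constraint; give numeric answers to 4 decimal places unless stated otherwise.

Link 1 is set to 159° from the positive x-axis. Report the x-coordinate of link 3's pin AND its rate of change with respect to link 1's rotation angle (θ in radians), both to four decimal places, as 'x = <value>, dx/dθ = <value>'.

geometry: r = 39 mm, L = 173 mm, e = 2 mm
crank pin P = (r cos θ, r sin θ) = (-36.409637, 13.976350)
h = r sin θ − e = 13.976350 − 2 = 11.976350
x = r cos θ + √(L² − h²) = -36.409637 + 172.584956 = 136.175319
dx/dθ = −r sin θ − h·r cos θ/√(L² − h²) (θ in radians; h = 11.976350) = -11.449742

x = 136.1753, dx/dθ = -11.4497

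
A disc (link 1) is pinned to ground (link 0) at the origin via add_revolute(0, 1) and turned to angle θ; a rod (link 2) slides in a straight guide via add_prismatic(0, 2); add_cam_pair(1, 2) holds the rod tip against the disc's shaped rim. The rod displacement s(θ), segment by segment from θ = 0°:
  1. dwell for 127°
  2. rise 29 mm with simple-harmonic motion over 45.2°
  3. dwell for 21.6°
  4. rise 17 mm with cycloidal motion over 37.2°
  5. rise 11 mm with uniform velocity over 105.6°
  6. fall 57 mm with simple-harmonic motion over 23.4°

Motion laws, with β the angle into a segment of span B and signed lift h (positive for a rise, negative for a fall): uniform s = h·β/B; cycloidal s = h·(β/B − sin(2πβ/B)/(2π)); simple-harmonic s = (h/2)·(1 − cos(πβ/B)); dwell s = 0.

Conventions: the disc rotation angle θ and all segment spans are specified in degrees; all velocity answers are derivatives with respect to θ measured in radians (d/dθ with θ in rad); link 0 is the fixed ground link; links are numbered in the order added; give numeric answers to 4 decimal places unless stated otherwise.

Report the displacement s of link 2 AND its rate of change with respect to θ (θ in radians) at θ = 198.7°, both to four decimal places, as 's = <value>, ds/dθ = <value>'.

segment 1 (0° to 127°, dwell): s unchanged at 0.0000
segment 2 (127° to 172.2°, simple-harmonic, h = 29) is passed completely: s = 0.0000 + (29) = 29.0000
segment 3 (172.2° to 193.8°, dwell): s unchanged at 29.0000
θ = 198.7° falls in segment 4 (193.8° to 231°, cycloidal, h = 17): β = 198.7 − 193.8 = 4.9°, B = 37.2°; Δs = 17·(0.1317 − sin(2π·0.1317)/(2π)) = 0.2470; s = 29.0000 + 0.2470 = 29.2470
velocity in seg [193.8°–231°] (cycloidal), θ in radians: β = 4.9° = 0.0855 rad, B = 37.2° = 0.6493 rad; ds/dθ = (h/B)(1 − cos(2πβ/B)) = (17/0.6493)(1 − cos(2π·0.1317)) = 8.467048 mm/rad

s = 29.2470, ds/dθ = 8.4670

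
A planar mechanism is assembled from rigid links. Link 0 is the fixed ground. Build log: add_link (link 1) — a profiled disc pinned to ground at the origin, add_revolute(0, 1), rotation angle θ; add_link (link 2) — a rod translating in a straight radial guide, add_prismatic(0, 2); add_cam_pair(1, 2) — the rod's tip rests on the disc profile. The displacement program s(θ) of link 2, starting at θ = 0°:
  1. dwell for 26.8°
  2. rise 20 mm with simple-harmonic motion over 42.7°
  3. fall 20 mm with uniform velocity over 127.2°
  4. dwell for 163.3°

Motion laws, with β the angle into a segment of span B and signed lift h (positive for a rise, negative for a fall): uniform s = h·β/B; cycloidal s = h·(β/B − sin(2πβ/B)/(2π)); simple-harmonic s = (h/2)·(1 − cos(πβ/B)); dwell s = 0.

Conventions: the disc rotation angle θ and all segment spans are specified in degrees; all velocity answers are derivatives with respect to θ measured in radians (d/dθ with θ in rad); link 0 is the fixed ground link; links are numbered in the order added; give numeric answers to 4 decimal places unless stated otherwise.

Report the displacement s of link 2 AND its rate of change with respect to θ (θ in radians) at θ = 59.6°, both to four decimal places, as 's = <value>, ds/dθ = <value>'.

seg 1 [0°–26.8°] dwell: s stays 0.0000
seg 2 [26.8°–69.5°] simple-harmonic, h=20: θ=59.6° here. β=32.8, B=42.7. 20/2·(1 − cos(π·0.7681)) = 17.4625 → s = 17.4625
velocity in seg [26.8°–69.5°] (simple-harmonic), θ in radians: β = 32.8° = 0.5725 rad, B = 42.7° = 0.7453 rad; ds/dθ = (πh/(2B)) sin(πβ/B) = (π·20/(2·0.7453)) sin(π·0.7681) = 28.060632 mm/rad

s = 17.4625, ds/dθ = 28.0606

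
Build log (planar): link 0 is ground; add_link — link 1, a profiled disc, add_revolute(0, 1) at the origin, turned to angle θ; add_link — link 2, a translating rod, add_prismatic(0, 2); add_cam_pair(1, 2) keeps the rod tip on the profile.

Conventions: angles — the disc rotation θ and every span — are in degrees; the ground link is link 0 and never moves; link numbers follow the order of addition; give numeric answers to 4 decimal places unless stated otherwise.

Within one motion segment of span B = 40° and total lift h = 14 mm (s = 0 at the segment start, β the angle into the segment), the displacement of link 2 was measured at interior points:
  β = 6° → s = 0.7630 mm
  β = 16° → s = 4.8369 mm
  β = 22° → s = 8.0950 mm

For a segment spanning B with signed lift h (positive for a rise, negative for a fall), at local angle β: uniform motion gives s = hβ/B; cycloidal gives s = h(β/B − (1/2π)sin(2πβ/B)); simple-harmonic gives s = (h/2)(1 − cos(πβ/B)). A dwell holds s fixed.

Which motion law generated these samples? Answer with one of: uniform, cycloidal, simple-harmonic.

candidates at β/B = r: uniform s = h·r (linear in β); cycloidal s = h·(r − sin(2πr)/(2π)); simple-harmonic s = (h/2)(1 − cos(πr))
β=6°: printed 0.7630 | uniform 2.1000, cycloidal 0.2974, simple-harmonic 0.7630
β=16°: printed 4.8369 | uniform 5.6000, cycloidal 4.2903, simple-harmonic 4.8369
β=22°: printed 8.0950 | uniform 7.7000, cycloidal 8.3885, simple-harmonic 8.0950
only one law matches every sample → simple-harmonic

simple-harmonic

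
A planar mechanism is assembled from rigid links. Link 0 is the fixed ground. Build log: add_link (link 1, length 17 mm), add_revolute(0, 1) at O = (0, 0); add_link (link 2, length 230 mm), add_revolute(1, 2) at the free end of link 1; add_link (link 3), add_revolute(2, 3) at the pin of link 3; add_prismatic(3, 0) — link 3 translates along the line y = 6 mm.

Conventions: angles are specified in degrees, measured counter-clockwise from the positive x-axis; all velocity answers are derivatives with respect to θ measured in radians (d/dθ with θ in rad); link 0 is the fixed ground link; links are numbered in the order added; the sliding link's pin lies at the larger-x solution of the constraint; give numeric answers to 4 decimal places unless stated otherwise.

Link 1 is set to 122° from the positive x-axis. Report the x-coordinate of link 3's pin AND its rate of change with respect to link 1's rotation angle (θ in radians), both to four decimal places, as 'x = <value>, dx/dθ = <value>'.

geometry: r = 17 mm, L = 230 mm, e = 6 mm
crank pin P = (r cos θ, r sin θ) = (-9.008627, 14.416818)
h = r sin θ − e = 14.416818 − 6 = 8.416818
x = r cos θ + √(L² − h²) = -9.008627 + 229.845942 = 220.837315
dx/dθ = −r sin θ − h·r cos θ/√(L² − h²) (θ in radians; h = 8.416818) = -14.086927

x = 220.8373, dx/dθ = -14.0869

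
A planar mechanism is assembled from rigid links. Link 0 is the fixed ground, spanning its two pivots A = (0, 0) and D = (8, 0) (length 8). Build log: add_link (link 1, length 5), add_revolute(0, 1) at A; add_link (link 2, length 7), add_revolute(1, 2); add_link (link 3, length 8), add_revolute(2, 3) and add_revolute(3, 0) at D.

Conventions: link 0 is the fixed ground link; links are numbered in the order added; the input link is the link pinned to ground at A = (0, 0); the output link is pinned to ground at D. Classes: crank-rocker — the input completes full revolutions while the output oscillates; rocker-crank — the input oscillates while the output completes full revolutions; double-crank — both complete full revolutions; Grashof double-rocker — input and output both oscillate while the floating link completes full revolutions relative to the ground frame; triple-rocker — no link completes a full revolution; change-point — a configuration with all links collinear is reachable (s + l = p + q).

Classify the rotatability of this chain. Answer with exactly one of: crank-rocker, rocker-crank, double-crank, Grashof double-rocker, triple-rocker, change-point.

lengths: ground=8, input=5, coupler=7, output=8
sorted: s=5 (shortest), l=8 (longest), p+q=15
s + l = 13 vs p + q = 15
s + l < p + q (Grashof) with shortest = input link → crank-rocker

crank-rocker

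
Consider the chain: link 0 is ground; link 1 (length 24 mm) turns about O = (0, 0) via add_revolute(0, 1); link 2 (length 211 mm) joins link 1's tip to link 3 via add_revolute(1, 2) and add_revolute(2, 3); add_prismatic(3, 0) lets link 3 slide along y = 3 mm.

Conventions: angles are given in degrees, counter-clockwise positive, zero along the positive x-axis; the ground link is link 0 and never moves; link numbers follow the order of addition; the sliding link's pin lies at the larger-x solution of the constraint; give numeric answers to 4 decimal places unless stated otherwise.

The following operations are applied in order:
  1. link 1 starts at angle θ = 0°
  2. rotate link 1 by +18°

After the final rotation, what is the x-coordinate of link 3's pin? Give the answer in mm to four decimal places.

geometry: r = 24 mm, L = 211 mm, e = 3 mm; θ starts at 0°
rotate link 1 by +18°: θ ← 0° +18° = 18°
crank pin P = (r cos θ, r sin θ) = (22.825356, 7.416408)
h = r sin θ − e = 7.416408 − 3 = 4.416408
x = r cos θ + √(L² − h²) = 22.825356 + 210.953775 = 233.779132

233.7791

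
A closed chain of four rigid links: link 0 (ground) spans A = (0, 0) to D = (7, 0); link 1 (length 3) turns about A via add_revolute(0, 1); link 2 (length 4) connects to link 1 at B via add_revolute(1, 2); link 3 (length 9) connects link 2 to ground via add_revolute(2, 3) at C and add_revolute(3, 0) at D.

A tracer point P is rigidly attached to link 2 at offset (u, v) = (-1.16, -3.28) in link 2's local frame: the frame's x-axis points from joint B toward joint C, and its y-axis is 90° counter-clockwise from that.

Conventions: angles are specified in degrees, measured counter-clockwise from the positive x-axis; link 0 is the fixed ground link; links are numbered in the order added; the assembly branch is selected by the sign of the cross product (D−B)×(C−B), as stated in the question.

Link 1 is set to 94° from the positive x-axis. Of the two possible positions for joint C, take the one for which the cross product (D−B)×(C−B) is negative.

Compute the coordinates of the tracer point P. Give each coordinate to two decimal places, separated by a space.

A=(0,0), D=(7.00,0)
B = A + 3.00·(cos94°, sin94°) = (-0.2093, 2.9927)
|BD| = 7.8058
circle(B,4.00) ∩ circle(D,9.00): a=-0.2607, h=3.9915
  candidates: C₊=(1.0803,6.7791) cross=31.157; C₋=(-1.9804,-0.5938) cross=-31.157
  branch - wants cross < 0 → take C=(-1.9804,-0.5938) (cross=-31.157)
ex = (C−B)/|BC| = (-0.4428,-0.8966); ey = (0.8966,-0.4428)
P = B + -1.16·ex + -3.28·ey = (-2.6366,5.4851)

-2.64 5.49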